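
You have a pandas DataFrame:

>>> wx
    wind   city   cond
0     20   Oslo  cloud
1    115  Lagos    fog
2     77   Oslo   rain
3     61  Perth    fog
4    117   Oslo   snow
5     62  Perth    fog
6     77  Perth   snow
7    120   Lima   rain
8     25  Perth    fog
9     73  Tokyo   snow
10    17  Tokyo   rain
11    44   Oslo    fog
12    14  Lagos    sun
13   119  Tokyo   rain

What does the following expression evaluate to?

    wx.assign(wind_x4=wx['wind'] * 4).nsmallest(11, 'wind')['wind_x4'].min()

56

add column wind_x4 = wx['wind'] * 4:
    wind   city   cond  wind_x4
0     20   Oslo  cloud       80
1    115  Lagos    fog      460
2     77   Oslo   rain      308
3     61  Perth    fog      244
4    117   Oslo   snow      468
5     62  Perth    fog      248
6     77  Perth   snow      308
7    120   Lima   rain      480
8     25  Perth    fog      100
9     73  Tokyo   snow      292
10    17  Tokyo   rain       68
11    44   Oslo    fog      176
12    14  Lagos    sun       56
13   119  Tokyo   rain      476
take 11 rows with smallest wind:
    wind   city   cond  wind_x4
12    14  Lagos    sun       56
10    17  Tokyo   rain       68
0     20   Oslo  cloud       80
8     25  Perth    fog      100
11    44   Oslo    fog      176
3     61  Perth    fog      244
5     62  Perth    fog      248
9     73  Tokyo   snow      292
2     77   Oslo   rain      308
6     77  Perth   snow      308
1    115  Lagos    fog      460
Then the min of column 'wind_x4': 56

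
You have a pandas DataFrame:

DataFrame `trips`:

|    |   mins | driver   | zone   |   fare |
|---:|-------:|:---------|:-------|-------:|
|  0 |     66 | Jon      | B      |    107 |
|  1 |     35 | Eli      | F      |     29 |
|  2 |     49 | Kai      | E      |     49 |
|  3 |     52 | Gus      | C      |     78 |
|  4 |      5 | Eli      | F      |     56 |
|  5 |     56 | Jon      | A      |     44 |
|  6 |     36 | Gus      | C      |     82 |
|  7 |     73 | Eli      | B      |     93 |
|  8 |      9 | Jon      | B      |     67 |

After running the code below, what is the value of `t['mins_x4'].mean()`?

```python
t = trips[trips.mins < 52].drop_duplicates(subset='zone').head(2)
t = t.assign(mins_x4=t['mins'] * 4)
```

filter rows where mins < 52:
   mins driver zone  fare
1    35    Eli    F    29
2    49    Kai    E    49
4     5    Eli    F    56
6    36    Gus    C    82
8     9    Jon    B    67
drop duplicate zone (keep=first):
   mins driver zone  fare
1    35    Eli    F    29
2    49    Kai    E    49
6    36    Gus    C    82
8     9    Jon    B    67
take first 2 rows:
   mins driver zone  fare
1    35    Eli    F    29
2    49    Kai    E    49
add column mins_x4 = t['mins'] * 4:
   mins driver zone  fare  mins_x4
1    35    Eli    F    29      140
2    49    Kai    E    49      196
Then the mean of column 'mins_x4': 168.0

168.0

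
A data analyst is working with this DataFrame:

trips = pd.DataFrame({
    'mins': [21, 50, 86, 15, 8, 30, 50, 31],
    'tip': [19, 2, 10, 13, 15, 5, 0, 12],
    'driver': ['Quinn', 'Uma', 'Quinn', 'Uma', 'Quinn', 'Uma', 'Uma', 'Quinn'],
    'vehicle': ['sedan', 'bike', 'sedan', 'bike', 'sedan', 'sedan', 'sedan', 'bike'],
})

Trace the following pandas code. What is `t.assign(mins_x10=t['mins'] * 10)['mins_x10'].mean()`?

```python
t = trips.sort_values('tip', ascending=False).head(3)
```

sort by tip descending:
   mins  tip driver vehicle
0    21   19  Quinn   sedan
4     8   15  Quinn   sedan
3    15   13    Uma    bike
7    31   12  Quinn    bike
2    86   10  Quinn   sedan
5    30    5    Uma   sedan
1    50    2    Uma    bike
6    50    0    Uma   sedan
take first 3 rows:
   mins  tip driver vehicle
0    21   19  Quinn   sedan
4     8   15  Quinn   sedan
3    15   13    Uma    bike
add column mins_x10 = t['mins'] * 10:
   mins  tip driver vehicle  mins_x10
0    21   19  Quinn   sedan       210
4     8   15  Quinn   sedan        80
3    15   13    Uma    bike       150
Hence 146.666666667.

146.666666667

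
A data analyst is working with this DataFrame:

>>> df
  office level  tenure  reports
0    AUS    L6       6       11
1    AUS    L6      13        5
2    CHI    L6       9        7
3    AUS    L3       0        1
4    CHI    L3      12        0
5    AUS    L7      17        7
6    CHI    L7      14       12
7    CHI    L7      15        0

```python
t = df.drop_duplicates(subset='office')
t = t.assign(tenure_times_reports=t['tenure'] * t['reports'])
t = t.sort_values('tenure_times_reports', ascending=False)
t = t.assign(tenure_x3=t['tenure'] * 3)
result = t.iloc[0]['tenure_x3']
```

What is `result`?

18

drop duplicate office (keep=first):
  office level  tenure  reports
0    AUS    L6       6       11
2    CHI    L6       9        7
add column tenure_times_reports = t['tenure'] * t['reports']:
  office level  tenure  reports  tenure_times_reports
0    AUS    L6       6       11                    66
2    CHI    L6       9        7                    63
sort by tenure_times_reports descending:
  office level  tenure  reports  tenure_times_reports
0    AUS    L6       6       11                    66
2    CHI    L6       9        7                    63
add column tenure_x3 = t['tenure'] * 3:
  office level  tenure  reports  tenure_times_reports  tenure_x3
0    AUS    L6       6       11                    66         18
2    CHI    L6       9        7                    63         27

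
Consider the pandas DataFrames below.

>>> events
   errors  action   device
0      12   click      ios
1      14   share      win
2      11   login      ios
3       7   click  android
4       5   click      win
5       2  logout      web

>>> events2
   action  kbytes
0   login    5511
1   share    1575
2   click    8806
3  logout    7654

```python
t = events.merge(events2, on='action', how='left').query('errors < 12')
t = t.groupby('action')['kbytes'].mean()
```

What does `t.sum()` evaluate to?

21971.0

merge on 'action' (how='left') → 6 rows:
   errors  action   device  kbytes
0      12   click      ios    8806
1      14   share      win    1575
2      11   login      ios    5511
3       7   click  android    8806
4       5   click      win    8806
5       2  logout      web    7654
filter rows where errors < 12:
   errors  action   device  kbytes
2      11   login      ios    5511
3       7   click  android    8806
4       5   click      win    8806
5       2  logout      web    7654
group by action, mean of kbytes:
action
click     8806.0
login     5511.0
logout    7654.0
Name: kbytes, dtype: float64
Finally, sum of the resulting series = 21971.0.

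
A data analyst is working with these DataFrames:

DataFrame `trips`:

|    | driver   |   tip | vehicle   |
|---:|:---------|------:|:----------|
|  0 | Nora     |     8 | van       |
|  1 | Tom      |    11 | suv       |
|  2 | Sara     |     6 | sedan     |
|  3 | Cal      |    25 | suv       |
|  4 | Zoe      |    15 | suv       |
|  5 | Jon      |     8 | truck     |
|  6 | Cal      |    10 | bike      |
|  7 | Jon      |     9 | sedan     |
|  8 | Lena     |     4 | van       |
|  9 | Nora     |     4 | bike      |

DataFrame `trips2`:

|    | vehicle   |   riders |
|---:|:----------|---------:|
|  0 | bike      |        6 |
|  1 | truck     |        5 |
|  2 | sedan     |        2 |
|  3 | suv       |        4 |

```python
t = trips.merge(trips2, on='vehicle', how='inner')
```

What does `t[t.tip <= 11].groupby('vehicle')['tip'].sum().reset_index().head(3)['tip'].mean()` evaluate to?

13.3333333333

merge on 'vehicle' (how='inner') → 8 rows:
  driver  tip vehicle  riders
0    Tom   11     suv       4
1   Sara    6   sedan       2
2    Cal   25     suv       4
3    Zoe   15     suv       4
4    Jon    8   truck       5
5    Cal   10    bike       6
6    Jon    9   sedan       2
7   Nora    4    bike       6
filter rows where tip <= 11:
  driver  tip vehicle  riders
0    Tom   11     suv       4
1   Sara    6   sedan       2
4    Jon    8   truck       5
5    Cal   10    bike       6
6    Jon    9   sedan       2
7   Nora    4    bike       6
group by vehicle, sum of tip:
vehicle
bike     14
sedan    15
suv      11
truck     8
Name: tip, dtype: int64
reset_index():
  vehicle  tip
0    bike   14
1   sedan   15
2     suv   11
3   truck    8
take first 3 rows:
  vehicle  tip
0    bike   14
1   sedan   15
2     suv   11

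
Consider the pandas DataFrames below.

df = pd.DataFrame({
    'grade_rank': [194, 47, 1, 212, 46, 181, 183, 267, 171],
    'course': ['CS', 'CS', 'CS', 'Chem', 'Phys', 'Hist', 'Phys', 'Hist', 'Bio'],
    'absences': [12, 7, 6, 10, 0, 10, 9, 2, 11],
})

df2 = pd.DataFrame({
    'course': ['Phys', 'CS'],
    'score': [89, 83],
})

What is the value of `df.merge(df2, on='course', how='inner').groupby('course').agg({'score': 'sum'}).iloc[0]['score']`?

merge on 'course' (how='inner') → 5 rows:
   grade_rank course  absences  score
0         194     CS        12     83
1          47     CS         7     83
2           1     CS         6     83
3          46   Phys         0     89
4         183   Phys         9     89
group by course, sum of score:
        score
course       
CS        249
Phys      178

249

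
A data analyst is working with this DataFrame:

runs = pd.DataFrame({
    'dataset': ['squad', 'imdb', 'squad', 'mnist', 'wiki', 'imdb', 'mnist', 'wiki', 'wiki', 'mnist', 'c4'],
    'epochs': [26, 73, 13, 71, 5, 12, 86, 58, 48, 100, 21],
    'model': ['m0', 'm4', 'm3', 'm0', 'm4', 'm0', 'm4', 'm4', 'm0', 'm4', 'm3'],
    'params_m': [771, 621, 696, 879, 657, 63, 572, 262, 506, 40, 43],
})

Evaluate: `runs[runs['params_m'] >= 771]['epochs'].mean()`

filter rows where params_m >= 771:
  dataset  epochs model  params_m
0   squad      26    m0       771
3   mnist      71    m0       879
Reading off the mean of column 'epochs', we get 48.5.

48.5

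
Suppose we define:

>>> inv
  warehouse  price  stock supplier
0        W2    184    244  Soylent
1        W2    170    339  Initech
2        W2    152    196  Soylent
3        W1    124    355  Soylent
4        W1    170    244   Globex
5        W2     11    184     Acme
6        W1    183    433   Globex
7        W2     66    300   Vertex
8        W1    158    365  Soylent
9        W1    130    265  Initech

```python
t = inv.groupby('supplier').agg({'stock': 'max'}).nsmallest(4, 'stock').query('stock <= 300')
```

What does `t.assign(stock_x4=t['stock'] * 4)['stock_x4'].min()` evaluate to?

group by supplier, max of stock:
          stock
supplier       
Acme        184
Globex      433
Initech     339
Soylent     365
Vertex      300
take 4 rows with smallest stock:
          stock
supplier       
Acme        184
Vertex      300
Initech     339
Soylent     365
filter rows where stock <= 300:
          stock
supplier       
Acme        184
Vertex      300
add column stock_x4 = t['stock'] * 4:
          stock  stock_x4
supplier                 
Acme        184       736
Vertex      300      1200

736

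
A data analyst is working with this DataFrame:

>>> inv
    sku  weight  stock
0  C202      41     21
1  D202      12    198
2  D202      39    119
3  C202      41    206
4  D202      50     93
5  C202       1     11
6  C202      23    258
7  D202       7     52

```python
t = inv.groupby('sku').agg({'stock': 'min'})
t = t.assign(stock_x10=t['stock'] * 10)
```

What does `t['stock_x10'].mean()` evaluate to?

315.0

group by sku, min of stock:
      stock
sku        
C202     11
D202     52
add column stock_x10 = t['stock'] * 10:
      stock  stock_x10
sku                   
C202     11        110
D202     52        520
Finally, mean of column 'stock_x10' = 315.0.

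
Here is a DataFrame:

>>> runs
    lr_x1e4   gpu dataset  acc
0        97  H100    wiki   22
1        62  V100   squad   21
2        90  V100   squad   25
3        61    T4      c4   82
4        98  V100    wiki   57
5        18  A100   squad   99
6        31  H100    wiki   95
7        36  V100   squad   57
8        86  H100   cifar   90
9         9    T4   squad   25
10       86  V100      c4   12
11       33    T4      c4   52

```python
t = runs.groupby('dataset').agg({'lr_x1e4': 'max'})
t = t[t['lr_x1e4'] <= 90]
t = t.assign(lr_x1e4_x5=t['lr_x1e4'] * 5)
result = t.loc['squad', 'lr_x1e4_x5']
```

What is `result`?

450

group by dataset, max of lr_x1e4:
         lr_x1e4
dataset         
c4            86
cifar         86
squad         90
wiki          98
filter rows where lr_x1e4 <= 90:
         lr_x1e4
dataset         
c4            86
cifar         86
squad         90
add column lr_x1e4_x5 = t['lr_x1e4'] * 5:
         lr_x1e4  lr_x1e4_x5
dataset                     
c4            86         430
cifar         86         430
squad         90         450
The value at row 'squad', column 'lr_x1e4_x5' is 450.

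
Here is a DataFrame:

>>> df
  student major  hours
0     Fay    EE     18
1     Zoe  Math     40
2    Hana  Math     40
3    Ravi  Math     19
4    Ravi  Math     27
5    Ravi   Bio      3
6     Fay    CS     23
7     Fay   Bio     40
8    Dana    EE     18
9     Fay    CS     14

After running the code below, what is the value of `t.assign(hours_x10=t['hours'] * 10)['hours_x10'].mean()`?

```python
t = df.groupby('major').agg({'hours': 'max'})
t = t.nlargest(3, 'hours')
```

group by major, max of hours:
       hours
major       
Bio       40
CS        23
EE        18
Math      40
take 3 rows with largest hours:
       hours
major       
Bio       40
Math      40
CS        23
add column hours_x10 = t['hours'] * 10:
       hours  hours_x10
major                  
Bio       40        400
Math      40        400
CS        23        230
Finally, mean of column 'hours_x10' = 343.333333333.

343.333333333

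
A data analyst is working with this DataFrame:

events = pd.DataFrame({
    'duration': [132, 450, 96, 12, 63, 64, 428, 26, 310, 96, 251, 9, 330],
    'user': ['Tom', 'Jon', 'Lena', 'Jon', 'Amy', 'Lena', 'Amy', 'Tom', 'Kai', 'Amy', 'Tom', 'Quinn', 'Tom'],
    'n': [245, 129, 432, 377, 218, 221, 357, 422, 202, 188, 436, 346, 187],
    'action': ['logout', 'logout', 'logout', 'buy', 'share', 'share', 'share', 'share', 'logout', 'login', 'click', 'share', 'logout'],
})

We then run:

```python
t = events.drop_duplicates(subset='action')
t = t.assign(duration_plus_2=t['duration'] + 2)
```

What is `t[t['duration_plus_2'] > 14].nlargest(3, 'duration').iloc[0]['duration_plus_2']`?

drop duplicate action (keep=first):
    duration user    n  action
0        132  Tom  245  logout
3         12  Jon  377     buy
4         63  Amy  218   share
9         96  Amy  188   login
10       251  Tom  436   click
add column duration_plus_2 = t['duration'] + 2:
    duration user    n  action  duration_plus_2
0        132  Tom  245  logout              134
3         12  Jon  377     buy               14
4         63  Amy  218   share               65
9         96  Amy  188   login               98
10       251  Tom  436   click              253
filter rows where duration_plus_2 > 14:
    duration user    n  action  duration_plus_2
0        132  Tom  245  logout              134
4         63  Amy  218   share               65
9         96  Amy  188   login               98
10       251  Tom  436   click              253
take 3 rows with largest duration:
    duration user    n  action  duration_plus_2
10       251  Tom  436   click              253
0        132  Tom  245  logout              134
9         96  Amy  188   login               98
Finally, value at position 0, column 'duration_plus_2' = 253.

253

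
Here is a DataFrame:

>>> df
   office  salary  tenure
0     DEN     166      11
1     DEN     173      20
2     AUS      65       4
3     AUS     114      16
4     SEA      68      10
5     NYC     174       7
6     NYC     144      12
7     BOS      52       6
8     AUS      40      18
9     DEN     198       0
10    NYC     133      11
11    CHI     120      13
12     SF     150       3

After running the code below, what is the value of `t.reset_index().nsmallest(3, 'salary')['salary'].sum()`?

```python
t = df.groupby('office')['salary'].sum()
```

group by office, sum of salary:
office
AUS    219
BOS     52
CHI    120
DEN    537
NYC    451
SEA     68
SF     150
Name: salary, dtype: int64
reset_index():
  office  salary
0    AUS     219
1    BOS      52
2    CHI     120
3    DEN     537
4    NYC     451
5    SEA      68
6     SF     150
take 3 rows with smallest salary:
  office  salary
1    BOS      52
5    SEA      68
2    CHI     120
sum of column 'salary' → 240

240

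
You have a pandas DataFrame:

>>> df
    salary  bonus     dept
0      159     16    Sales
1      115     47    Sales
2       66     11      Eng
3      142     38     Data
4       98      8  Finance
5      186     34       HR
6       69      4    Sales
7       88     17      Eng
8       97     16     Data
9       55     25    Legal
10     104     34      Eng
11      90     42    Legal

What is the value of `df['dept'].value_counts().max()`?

value_counts of dept:
dept
Sales      3
Eng        3
Data       2
Legal      2
Finance    1
HR         1
Name: count, dtype: int64
Hence 3.

3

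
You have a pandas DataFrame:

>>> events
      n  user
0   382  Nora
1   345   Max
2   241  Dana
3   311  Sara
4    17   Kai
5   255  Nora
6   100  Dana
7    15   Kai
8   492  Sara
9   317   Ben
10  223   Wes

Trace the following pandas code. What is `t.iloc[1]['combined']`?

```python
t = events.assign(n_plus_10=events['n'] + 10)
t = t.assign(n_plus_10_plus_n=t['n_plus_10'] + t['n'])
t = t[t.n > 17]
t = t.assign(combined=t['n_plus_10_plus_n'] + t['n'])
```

1045

add column n_plus_10 = events['n'] + 10:
      n  user  n_plus_10
0   382  Nora        392
1   345   Max        355
2   241  Dana        251
3   311  Sara        321
4    17   Kai         27
5   255  Nora        265
6   100  Dana        110
7    15   Kai         25
8   492  Sara        502
9   317   Ben        327
10  223   Wes        233
add column n_plus_10_plus_n = t['n_plus_10'] + t['n']:
      n  user  n_plus_10  n_plus_10_plus_n
0   382  Nora        392               774
1   345   Max        355               700
2   241  Dana        251               492
3   311  Sara        321               632
4    17   Kai         27                44
5   255  Nora        265               520
6   100  Dana        110               210
7    15   Kai         25                40
8   492  Sara        502               994
9   317   Ben        327               644
10  223   Wes        233               456
filter rows where n > 17:
      n  user  n_plus_10  n_plus_10_plus_n
0   382  Nora        392               774
1   345   Max        355               700
2   241  Dana        251               492
3   311  Sara        321               632
5   255  Nora        265               520
6   100  Dana        110               210
8   492  Sara        502               994
9   317   Ben        327               644
10  223   Wes        233               456
add column combined = t['n_plus_10_plus_n'] + t['n']:
      n  user  n_plus_10  n_plus_10_plus_n  combined
0   382  Nora        392               774      1156
1   345   Max        355               700      1045
2   241  Dana        251               492       733
3   311  Sara        321               632       943
5   255  Nora        265               520       775
6   100  Dana        110               210       310
8   492  Sara        502               994      1486
9   317   Ben        327               644       961
10  223   Wes        233               456       679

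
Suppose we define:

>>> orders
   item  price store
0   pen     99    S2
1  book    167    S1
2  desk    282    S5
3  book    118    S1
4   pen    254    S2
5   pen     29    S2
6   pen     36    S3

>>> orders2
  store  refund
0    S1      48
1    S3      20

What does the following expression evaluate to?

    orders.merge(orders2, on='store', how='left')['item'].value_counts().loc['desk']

1

merge on 'store' (how='left') → 7 rows:
   item  price store  refund
0   pen     99    S2     NaN
1  book    167    S1    48.0
2  desk    282    S5     NaN
3  book    118    S1    48.0
4   pen    254    S2     NaN
5   pen     29    S2     NaN
6   pen     36    S3    20.0
value_counts of item:
item
pen     4
book    2
desk    1
Name: count, dtype: int64
Hence 1.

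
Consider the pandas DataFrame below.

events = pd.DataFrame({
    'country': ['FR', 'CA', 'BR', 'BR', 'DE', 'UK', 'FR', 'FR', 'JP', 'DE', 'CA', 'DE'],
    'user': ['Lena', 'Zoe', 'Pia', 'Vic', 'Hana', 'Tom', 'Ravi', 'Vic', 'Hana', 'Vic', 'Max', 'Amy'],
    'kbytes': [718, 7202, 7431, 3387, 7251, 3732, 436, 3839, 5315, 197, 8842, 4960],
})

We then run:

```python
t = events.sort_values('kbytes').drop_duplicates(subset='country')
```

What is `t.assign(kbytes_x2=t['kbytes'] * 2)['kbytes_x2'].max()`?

sort by kbytes:
   country  user  kbytes
9       DE   Vic     197
6       FR  Ravi     436
0       FR  Lena     718
3       BR   Vic    3387
5       UK   Tom    3732
7       FR   Vic    3839
11      DE   Amy    4960
8       JP  Hana    5315
1       CA   Zoe    7202
4       DE  Hana    7251
2       BR   Pia    7431
10      CA   Max    8842
drop duplicate country (keep=first):
  country  user  kbytes
9      DE   Vic     197
6      FR  Ravi     436
3      BR   Vic    3387
5      UK   Tom    3732
8      JP  Hana    5315
1      CA   Zoe    7202
add column kbytes_x2 = t['kbytes'] * 2:
  country  user  kbytes  kbytes_x2
9      DE   Vic     197        394
6      FR  Ravi     436        872
3      BR   Vic    3387       6774
5      UK   Tom    3732       7464
8      JP  Hana    5315      10630
1      CA   Zoe    7202      14404

14404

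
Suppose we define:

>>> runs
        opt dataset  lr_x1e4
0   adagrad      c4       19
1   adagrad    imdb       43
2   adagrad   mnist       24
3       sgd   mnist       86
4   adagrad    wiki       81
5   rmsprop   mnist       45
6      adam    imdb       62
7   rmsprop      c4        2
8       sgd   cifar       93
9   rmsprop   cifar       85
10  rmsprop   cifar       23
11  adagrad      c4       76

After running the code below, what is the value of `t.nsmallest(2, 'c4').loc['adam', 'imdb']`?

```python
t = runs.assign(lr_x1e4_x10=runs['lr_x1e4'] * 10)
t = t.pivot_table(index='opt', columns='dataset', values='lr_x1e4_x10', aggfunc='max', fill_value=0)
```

add column lr_x1e4_x10 = runs['lr_x1e4'] * 10:
        opt dataset  lr_x1e4  lr_x1e4_x10
0   adagrad      c4       19          190
1   adagrad    imdb       43          430
2   adagrad   mnist       24          240
3       sgd   mnist       86          860
4   adagrad    wiki       81          810
5   rmsprop   mnist       45          450
6      adam    imdb       62          620
7   rmsprop      c4        2           20
8       sgd   cifar       93          930
9   rmsprop   cifar       85          850
10  rmsprop   cifar       23          230
11  adagrad      c4       76          760
pivot: rows=opt, cols=dataset, max(lr_x1e4_x10):
dataset   c4  cifar  imdb  mnist  wiki
opt                                   
adagrad  760      0   430    240   810
adam       0      0   620      0     0
rmsprop   20    850     0    450     0
sgd        0    930     0    860     0
take 2 rows with smallest c4:
dataset  c4  cifar  imdb  mnist  wiki
opt                                  
adam      0      0   620      0     0
sgd       0    930     0    860     0
Taking the value at row 'adam', column 'imdb' gives 620.

620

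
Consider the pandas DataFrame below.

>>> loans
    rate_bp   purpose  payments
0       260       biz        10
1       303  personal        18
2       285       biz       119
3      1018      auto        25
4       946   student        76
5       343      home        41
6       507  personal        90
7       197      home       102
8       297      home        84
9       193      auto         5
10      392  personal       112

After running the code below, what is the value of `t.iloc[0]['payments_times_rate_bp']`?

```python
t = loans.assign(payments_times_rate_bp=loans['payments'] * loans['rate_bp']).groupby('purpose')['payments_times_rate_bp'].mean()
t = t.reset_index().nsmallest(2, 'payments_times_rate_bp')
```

13207.5

add column payments_times_rate_bp = loans['payments'] * loans['rate_bp']:
    rate_bp   purpose  payments  payments_times_rate_bp
0       260       biz        10                    2600
1       303  personal        18                    5454
2       285       biz       119                   33915
3      1018      auto        25                   25450
4       946   student        76                   71896
5       343      home        41                   14063
6       507  personal        90                   45630
7       197      home       102                   20094
8       297      home        84                   24948
9       193      auto         5                     965
10      392  personal       112                   43904
group by purpose, mean of payments_times_rate_bp:
purpose
auto        13207.500000
biz         18257.500000
home        19701.666667
personal    31662.666667
student     71896.000000
Name: payments_times_rate_bp, dtype: float64
reset_index():
    purpose  payments_times_rate_bp
0      auto            13207.500000
1       biz            18257.500000
2      home            19701.666667
3  personal            31662.666667
4   student            71896.000000
take 2 rows with smallest payments_times_rate_bp:
  purpose  payments_times_rate_bp
0    auto                 13207.5
1     biz                 18257.5
Finally, value at position 0, column 'payments_times_rate_bp' = 13207.5.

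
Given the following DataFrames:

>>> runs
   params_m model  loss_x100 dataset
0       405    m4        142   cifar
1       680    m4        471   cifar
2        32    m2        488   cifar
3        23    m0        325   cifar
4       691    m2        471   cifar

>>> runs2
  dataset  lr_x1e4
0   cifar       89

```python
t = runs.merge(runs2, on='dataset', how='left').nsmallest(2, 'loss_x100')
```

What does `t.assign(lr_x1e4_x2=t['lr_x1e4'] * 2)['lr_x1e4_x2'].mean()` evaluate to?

merge on 'dataset' (how='left') → 5 rows:
   params_m model  loss_x100 dataset  lr_x1e4
0       405    m4        142   cifar       89
1       680    m4        471   cifar       89
2        32    m2        488   cifar       89
3        23    m0        325   cifar       89
4       691    m2        471   cifar       89
take 2 rows with smallest loss_x100:
   params_m model  loss_x100 dataset  lr_x1e4
0       405    m4        142   cifar       89
3        23    m0        325   cifar       89
add column lr_x1e4_x2 = t['lr_x1e4'] * 2:
   params_m model  loss_x100 dataset  lr_x1e4  lr_x1e4_x2
0       405    m4        142   cifar       89         178
3        23    m0        325   cifar       89         178
So mean() = 178.0.

178.0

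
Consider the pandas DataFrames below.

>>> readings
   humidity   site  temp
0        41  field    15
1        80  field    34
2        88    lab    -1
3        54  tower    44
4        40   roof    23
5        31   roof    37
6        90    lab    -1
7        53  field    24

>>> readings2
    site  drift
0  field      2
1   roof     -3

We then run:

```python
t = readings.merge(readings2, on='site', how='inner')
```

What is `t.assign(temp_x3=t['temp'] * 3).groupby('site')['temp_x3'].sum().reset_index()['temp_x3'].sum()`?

merge on 'site' (how='inner') → 5 rows:
   humidity   site  temp  drift
0        41  field    15      2
1        80  field    34      2
2        40   roof    23     -3
3        31   roof    37     -3
4        53  field    24      2
add column temp_x3 = t['temp'] * 3:
   humidity   site  temp  drift  temp_x3
0        41  field    15      2       45
1        80  field    34      2      102
2        40   roof    23     -3       69
3        31   roof    37     -3      111
4        53  field    24      2       72
group by site, sum of temp_x3:
site
field    219
roof     180
Name: temp_x3, dtype: int64
reset_index():
    site  temp_x3
0  field      219
1   roof      180
Finally, sum of column 'temp_x3' = 399.

399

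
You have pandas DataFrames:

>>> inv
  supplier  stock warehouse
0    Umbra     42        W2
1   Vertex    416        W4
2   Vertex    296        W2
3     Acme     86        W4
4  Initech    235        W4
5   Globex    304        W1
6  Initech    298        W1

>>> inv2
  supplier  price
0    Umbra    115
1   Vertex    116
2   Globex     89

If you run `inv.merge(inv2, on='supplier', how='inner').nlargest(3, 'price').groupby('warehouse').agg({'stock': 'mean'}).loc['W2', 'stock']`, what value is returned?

169.0

merge on 'supplier' (how='inner') → 4 rows:
  supplier  stock warehouse  price
0    Umbra     42        W2    115
1   Vertex    416        W4    116
2   Vertex    296        W2    116
3   Globex    304        W1     89
take 3 rows with largest price:
  supplier  stock warehouse  price
1   Vertex    416        W4    116
2   Vertex    296        W2    116
0    Umbra     42        W2    115
group by warehouse, mean of stock:
           stock
warehouse       
W2         169.0
W4         416.0
Reading off the value at row 'W2', column 'stock', we get 169.0.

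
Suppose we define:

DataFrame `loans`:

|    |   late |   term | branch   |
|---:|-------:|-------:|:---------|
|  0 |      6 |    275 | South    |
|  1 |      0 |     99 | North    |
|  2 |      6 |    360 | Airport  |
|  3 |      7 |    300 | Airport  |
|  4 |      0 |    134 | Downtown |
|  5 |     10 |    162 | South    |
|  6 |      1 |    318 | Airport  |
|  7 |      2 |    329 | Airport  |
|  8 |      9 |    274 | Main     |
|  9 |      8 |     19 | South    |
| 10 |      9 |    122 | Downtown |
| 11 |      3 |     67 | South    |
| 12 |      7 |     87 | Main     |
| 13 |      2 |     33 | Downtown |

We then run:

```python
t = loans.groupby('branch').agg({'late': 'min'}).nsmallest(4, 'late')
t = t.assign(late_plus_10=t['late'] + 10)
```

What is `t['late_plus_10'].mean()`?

11.0

group by branch, min of late:
          late
branch        
Airport      1
Downtown     0
Main         7
North        0
South        3
take 4 rows with smallest late:
          late
branch        
Downtown     0
North        0
Airport      1
South        3
add column late_plus_10 = t['late'] + 10:
          late  late_plus_10
branch                      
Downtown     0            10
North        0            10
Airport      1            11
South        3            13
Reading off the mean of column 'late_plus_10', we get 11.0.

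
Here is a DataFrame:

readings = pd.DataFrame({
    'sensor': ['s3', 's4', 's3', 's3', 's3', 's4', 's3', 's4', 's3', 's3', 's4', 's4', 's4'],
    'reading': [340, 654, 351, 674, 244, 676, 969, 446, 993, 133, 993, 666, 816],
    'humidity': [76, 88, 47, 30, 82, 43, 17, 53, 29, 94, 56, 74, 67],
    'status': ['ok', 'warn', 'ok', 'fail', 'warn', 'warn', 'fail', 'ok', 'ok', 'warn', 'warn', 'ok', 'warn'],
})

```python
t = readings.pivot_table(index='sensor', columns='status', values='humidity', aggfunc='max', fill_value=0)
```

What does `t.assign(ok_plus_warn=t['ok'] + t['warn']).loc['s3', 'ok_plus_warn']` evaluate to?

pivot: rows=sensor, cols=status, max(humidity):
status  fail  ok  warn
sensor                
s3        30  76    94
s4         0  74    88
add column ok_plus_warn = t['ok'] + t['warn']:
status  fail  ok  warn  ok_plus_warn
sensor                              
s3        30  76    94           170
s4         0  74    88           162
Reading off the value at row 's3', column 'ok_plus_warn', we get 170.

170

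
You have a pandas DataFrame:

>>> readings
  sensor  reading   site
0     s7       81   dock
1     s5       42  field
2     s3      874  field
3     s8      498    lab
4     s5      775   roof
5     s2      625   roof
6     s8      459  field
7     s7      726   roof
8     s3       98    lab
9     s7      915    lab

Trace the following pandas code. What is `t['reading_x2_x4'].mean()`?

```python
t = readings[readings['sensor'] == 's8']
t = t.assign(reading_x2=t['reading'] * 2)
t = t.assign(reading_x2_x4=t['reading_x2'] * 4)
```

3828.0

filter rows where sensor == 's8':
  sensor  reading   site
3     s8      498    lab
6     s8      459  field
add column reading_x2 = t['reading'] * 2:
  sensor  reading   site  reading_x2
3     s8      498    lab         996
6     s8      459  field         918
add column reading_x2_x4 = t['reading_x2'] * 4:
  sensor  reading   site  reading_x2  reading_x2_x4
3     s8      498    lab         996           3984
6     s8      459  field         918           3672
So mean() = 3828.0.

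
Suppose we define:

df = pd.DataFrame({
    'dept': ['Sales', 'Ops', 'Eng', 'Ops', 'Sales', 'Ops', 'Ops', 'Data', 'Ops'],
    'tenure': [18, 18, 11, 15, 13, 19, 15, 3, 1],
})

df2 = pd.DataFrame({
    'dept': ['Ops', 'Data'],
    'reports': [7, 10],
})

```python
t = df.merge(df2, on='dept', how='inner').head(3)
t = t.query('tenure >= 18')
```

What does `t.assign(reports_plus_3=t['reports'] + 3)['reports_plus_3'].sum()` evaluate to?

merge on 'dept' (how='inner') → 6 rows:
   dept  tenure  reports
0   Ops      18        7
1   Ops      15        7
2   Ops      19        7
3   Ops      15        7
4  Data       3       10
5   Ops       1        7
take first 3 rows:
  dept  tenure  reports
0  Ops      18        7
1  Ops      15        7
2  Ops      19        7
filter rows where tenure >= 18:
  dept  tenure  reports
0  Ops      18        7
2  Ops      19        7
add column reports_plus_3 = t['reports'] + 3:
  dept  tenure  reports  reports_plus_3
0  Ops      18        7              10
2  Ops      19        7              10

20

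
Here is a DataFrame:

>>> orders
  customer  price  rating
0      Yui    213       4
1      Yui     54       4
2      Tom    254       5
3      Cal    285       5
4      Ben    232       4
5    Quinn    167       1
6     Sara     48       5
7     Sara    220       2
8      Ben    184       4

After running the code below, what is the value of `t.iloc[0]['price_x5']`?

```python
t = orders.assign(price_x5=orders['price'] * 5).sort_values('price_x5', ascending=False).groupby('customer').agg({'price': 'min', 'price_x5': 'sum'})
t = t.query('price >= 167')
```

add column price_x5 = orders['price'] * 5:
  customer  price  rating  price_x5
0      Yui    213       4      1065
1      Yui     54       4       270
2      Tom    254       5      1270
3      Cal    285       5      1425
4      Ben    232       4      1160
5    Quinn    167       1       835
6     Sara     48       5       240
7     Sara    220       2      1100
8      Ben    184       4       920
sort by price_x5 descending:
  customer  price  rating  price_x5
3      Cal    285       5      1425
2      Tom    254       5      1270
4      Ben    232       4      1160
7     Sara    220       2      1100
0      Yui    213       4      1065
8      Ben    184       4       920
5    Quinn    167       1       835
1      Yui     54       4       270
6     Sara     48       5       240
group by customer: min(price), sum(price_x5):
          price  price_x5
customer                 
Ben         184      2080
Cal         285      1425
Quinn       167       835
Sara         48      1340
Tom         254      1270
Yui          54      1335
filter rows where price >= 167:
          price  price_x5
customer                 
Ben         184      2080
Cal         285      1425
Quinn       167       835
Tom         254      1270
Finally, value at position 0, column 'price_x5' = 2080.

2080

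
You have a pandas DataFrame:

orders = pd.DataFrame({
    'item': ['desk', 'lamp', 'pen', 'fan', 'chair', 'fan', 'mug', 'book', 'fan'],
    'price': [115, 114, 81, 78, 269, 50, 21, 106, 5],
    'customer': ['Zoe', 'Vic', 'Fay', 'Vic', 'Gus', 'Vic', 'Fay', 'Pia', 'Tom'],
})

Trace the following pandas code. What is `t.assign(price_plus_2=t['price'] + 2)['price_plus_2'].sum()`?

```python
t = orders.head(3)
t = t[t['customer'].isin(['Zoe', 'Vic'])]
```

take first 3 rows:
   item  price customer
0  desk    115      Zoe
1  lamp    114      Vic
2   pen     81      Fay
filter rows where customer in ['Zoe', 'Vic']:
   item  price customer
0  desk    115      Zoe
1  lamp    114      Vic
add column price_plus_2 = t['price'] + 2:
   item  price customer  price_plus_2
0  desk    115      Zoe           117
1  lamp    114      Vic           116
sum of column 'price_plus_2' → 233

233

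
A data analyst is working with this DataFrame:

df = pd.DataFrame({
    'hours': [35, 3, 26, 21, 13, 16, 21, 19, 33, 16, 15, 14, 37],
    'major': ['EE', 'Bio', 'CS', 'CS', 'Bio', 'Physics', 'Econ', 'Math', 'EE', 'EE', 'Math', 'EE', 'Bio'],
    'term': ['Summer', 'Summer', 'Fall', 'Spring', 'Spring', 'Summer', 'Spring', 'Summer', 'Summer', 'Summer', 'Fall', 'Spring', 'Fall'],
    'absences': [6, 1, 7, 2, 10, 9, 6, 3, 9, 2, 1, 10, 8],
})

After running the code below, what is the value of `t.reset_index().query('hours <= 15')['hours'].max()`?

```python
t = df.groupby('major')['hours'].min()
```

15

group by major, min of hours:
major
Bio         3
CS         21
EE         14
Econ       21
Math       15
Physics    16
Name: hours, dtype: int64
reset_index():
     major  hours
0      Bio      3
1       CS     21
2       EE     14
3     Econ     21
4     Math     15
5  Physics     16
filter rows where hours <= 15:
  major  hours
0   Bio      3
2    EE     14
4  Math     15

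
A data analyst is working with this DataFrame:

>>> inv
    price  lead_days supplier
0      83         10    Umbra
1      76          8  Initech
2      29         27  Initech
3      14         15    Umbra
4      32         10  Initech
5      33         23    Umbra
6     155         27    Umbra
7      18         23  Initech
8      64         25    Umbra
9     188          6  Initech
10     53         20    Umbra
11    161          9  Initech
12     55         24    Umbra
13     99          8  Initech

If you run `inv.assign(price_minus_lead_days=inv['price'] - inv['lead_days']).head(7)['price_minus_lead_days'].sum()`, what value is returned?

302

add column price_minus_lead_days = inv['price'] - inv['lead_days']:
    price  lead_days supplier  price_minus_lead_days
0      83         10    Umbra                     73
1      76          8  Initech                     68
2      29         27  Initech                      2
3      14         15    Umbra                     -1
4      32         10  Initech                     22
5      33         23    Umbra                     10
6     155         27    Umbra                    128
7      18         23  Initech                     -5
8      64         25    Umbra                     39
9     188          6  Initech                    182
10     53         20    Umbra                     33
11    161          9  Initech                    152
12     55         24    Umbra                     31
13     99          8  Initech                     91
take first 7 rows:
   price  lead_days supplier  price_minus_lead_days
0     83         10    Umbra                     73
1     76          8  Initech                     68
2     29         27  Initech                      2
3     14         15    Umbra                     -1
4     32         10  Initech                     22
5     33         23    Umbra                     10
6    155         27    Umbra                    128
sum of column 'price_minus_lead_days' → 302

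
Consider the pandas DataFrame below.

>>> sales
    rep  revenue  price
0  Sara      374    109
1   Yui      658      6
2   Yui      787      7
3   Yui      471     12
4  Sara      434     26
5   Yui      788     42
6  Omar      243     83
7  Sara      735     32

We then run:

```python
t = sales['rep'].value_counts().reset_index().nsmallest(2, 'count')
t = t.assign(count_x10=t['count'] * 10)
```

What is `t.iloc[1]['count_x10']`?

30

value_counts of rep:
rep
Yui     4
Sara    3
Omar    1
Name: count, dtype: int64
reset_index():
    rep  count
0   Yui      4
1  Sara      3
2  Omar      1
take 2 rows with smallest count:
    rep  count
2  Omar      1
1  Sara      3
add column count_x10 = t['count'] * 10:
    rep  count  count_x10
2  Omar      1         10
1  Sara      3         30
Finally, value at position 1, column 'count_x10' = 30.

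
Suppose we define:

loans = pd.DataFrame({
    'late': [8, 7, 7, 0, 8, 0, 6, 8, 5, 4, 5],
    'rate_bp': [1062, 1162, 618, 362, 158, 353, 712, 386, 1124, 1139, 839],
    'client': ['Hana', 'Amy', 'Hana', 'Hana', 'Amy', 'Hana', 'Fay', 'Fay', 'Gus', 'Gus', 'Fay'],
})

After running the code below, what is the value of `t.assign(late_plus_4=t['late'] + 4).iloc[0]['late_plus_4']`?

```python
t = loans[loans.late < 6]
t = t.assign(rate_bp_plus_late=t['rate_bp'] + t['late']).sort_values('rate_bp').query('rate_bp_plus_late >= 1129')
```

filter rows where late < 6:
    late  rate_bp client
3      0      362   Hana
5      0      353   Hana
8      5     1124    Gus
9      4     1139    Gus
10     5      839    Fay
add column rate_bp_plus_late = t['rate_bp'] + t['late']:
    late  rate_bp client  rate_bp_plus_late
3      0      362   Hana                362
5      0      353   Hana                353
8      5     1124    Gus               1129
9      4     1139    Gus               1143
10     5      839    Fay                844
sort by rate_bp:
    late  rate_bp client  rate_bp_plus_late
5      0      353   Hana                353
3      0      362   Hana                362
10     5      839    Fay                844
8      5     1124    Gus               1129
9      4     1139    Gus               1143
filter rows where rate_bp_plus_late >= 1129:
   late  rate_bp client  rate_bp_plus_late
8     5     1124    Gus               1129
9     4     1139    Gus               1143
add column late_plus_4 = t['late'] + 4:
   late  rate_bp client  rate_bp_plus_late  late_plus_4
8     5     1124    Gus               1129            9
9     4     1139    Gus               1143            8
The value at position 0, column 'late_plus_4' is 9.

9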